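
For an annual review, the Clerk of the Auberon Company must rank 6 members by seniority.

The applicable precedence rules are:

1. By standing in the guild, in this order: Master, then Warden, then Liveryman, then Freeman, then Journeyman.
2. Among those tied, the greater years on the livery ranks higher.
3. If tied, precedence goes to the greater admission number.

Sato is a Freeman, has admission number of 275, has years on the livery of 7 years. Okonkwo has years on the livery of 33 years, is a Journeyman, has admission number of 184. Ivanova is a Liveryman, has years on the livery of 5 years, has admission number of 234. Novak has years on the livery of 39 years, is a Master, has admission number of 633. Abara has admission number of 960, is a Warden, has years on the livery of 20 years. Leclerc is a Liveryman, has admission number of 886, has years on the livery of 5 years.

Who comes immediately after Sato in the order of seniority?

Okonkwo

By standing in the guild: Novak (Master); then Abara (Warden); then Leclerc and Ivanova (Liveryman); then Sato (Freeman); then Okonkwo (Journeyman).
Leclerc and Ivanova both have years on the livery 5 years, so the next rule applies.
Among Leclerc and Ivanova, by admission number (higher first): Leclerc (886) before Ivanova (234).
Order: Novak, Abara, Leclerc, Ivanova, Sato, Okonkwo.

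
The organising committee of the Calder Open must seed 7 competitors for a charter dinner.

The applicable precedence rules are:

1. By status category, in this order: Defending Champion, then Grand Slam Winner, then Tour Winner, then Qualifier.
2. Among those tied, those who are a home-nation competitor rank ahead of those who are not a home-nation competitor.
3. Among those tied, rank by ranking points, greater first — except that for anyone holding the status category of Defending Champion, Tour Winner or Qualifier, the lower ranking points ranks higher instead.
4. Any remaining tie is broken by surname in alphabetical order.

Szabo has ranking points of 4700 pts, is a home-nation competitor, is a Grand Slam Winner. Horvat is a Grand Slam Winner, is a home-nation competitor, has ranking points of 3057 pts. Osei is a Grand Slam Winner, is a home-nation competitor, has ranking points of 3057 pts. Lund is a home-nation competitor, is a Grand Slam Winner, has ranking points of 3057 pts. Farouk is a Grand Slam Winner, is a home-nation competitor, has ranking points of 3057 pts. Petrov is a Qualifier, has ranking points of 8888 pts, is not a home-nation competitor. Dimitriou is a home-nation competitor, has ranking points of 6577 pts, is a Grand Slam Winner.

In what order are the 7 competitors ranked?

Dimitriou, Szabo, Farouk, Horvat, Lund, Osei, Petrov

By status category: Dimitriou, Szabo, Farouk, Horvat, Lund and Osei (Grand Slam Winner); then Petrov (Qualifier).
Dimitriou, Szabo, Farouk, Horvat, Lund and Osei are each a home-nation competitor, so the next rule applies.
Among Dimitriou, Szabo, Farouk, Horvat, Lund and Osei, by ranking points (higher first): Dimitriou (6577 pts) before Szabo (4700 pts) before Farouk, Horvat, Lund and Osei (3057 pts).
Among Farouk, Horvat, Lund and Osei, alphabetically by surname: Farouk before Horvat before Lund before Osei.
Full order: Dimitriou, Szabo, Farouk, Horvat, Lund, Osei, Petrov.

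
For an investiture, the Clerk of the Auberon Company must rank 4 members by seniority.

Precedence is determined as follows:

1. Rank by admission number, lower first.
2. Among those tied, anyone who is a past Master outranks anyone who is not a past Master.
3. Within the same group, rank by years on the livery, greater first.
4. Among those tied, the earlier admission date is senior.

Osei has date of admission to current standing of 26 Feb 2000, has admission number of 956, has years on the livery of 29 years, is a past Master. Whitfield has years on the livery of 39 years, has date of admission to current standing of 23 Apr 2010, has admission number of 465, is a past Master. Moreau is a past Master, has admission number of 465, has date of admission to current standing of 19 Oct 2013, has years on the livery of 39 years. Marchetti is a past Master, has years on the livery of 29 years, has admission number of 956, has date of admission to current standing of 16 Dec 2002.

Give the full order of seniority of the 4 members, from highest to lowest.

Whitfield, Moreau, Osei, Marchetti

By admission number (lower first): Whitfield and Moreau (both 465); then Osei and Marchetti (both 956).
Whitfield and Moreau are each a past Master, so the next rule applies.
Whitfield and Moreau both have years on the livery 39 years, so the next rule applies.
Among Whitfield and Moreau, by date of admission to current standing (earlier first): Whitfield (23 Apr 2010) before Moreau (19 Oct 2013).
Osei and Marchetti are each a past Master, so the next rule applies.
Osei and Marchetti both have years on the livery 29 years, so the next rule applies.
Among Osei and Marchetti, by date of admission to current standing (earlier first): Osei (26 Feb 2000) before Marchetti (16 Dec 2002).
Full order: Whitfield, Moreau, Osei, Marchetti.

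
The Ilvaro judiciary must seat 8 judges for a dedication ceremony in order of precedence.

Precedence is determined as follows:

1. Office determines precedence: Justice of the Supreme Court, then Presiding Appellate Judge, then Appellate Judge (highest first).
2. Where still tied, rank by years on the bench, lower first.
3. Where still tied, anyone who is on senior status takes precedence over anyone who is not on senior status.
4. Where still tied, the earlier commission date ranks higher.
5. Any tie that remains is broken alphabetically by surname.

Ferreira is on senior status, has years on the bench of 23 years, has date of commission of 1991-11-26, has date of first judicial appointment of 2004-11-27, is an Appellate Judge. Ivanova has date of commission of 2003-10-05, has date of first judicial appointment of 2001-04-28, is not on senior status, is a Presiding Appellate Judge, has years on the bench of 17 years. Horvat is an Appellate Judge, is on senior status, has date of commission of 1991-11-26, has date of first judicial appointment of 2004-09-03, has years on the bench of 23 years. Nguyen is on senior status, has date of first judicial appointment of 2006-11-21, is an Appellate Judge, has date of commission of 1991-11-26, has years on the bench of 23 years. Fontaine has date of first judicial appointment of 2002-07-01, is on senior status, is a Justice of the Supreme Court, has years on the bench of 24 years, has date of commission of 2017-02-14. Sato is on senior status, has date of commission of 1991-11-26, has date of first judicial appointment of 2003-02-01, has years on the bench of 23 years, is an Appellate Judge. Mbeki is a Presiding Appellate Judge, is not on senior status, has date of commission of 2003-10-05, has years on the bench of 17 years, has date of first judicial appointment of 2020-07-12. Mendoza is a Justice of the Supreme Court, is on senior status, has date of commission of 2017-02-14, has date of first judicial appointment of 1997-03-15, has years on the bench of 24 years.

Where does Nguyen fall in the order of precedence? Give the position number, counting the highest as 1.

7

By office: Fontaine and Mendoza (Justice of the Supreme Court); then Ivanova and Mbeki (Presiding Appellate Judge); then Ferreira, Horvat, Nguyen and Sato (Appellate Judge).
Fontaine and Mendoza both have years on the bench 24 years, so the next rule applies.
Fontaine and Mendoza are each on senior status, so the next rule applies.
Fontaine and Mendoza both have date of commission 2017-02-14, so the next rule applies.
Among Fontaine and Mendoza, alphabetically by surname: Fontaine before Mendoza.
Ivanova and Mbeki both have years on the bench 17 years, so the next rule applies.
Ivanova and Mbeki are each not on senior status, so the next rule applies.
Ivanova and Mbeki both have date of commission 2003-10-05, so the next rule applies.
Among Ivanova and Mbeki, alphabetically by surname: Ivanova before Mbeki.
Ferreira, Horvat, Nguyen and Sato all have years on the bench 23 years, so the next rule applies.
Ferreira, Horvat, Nguyen and Sato are each on senior status, so the next rule applies.
Ferreira, Horvat, Nguyen and Sato all have date of commission 1991-11-26, so the next rule applies.
Among Ferreira, Horvat, Nguyen and Sato, alphabetically by surname: Ferreira before Horvat before Nguyen before Sato.
Order: Fontaine, Mendoza, Ivanova, Mbeki, Ferreira, Horvat, Nguyen, Sato. So position 7.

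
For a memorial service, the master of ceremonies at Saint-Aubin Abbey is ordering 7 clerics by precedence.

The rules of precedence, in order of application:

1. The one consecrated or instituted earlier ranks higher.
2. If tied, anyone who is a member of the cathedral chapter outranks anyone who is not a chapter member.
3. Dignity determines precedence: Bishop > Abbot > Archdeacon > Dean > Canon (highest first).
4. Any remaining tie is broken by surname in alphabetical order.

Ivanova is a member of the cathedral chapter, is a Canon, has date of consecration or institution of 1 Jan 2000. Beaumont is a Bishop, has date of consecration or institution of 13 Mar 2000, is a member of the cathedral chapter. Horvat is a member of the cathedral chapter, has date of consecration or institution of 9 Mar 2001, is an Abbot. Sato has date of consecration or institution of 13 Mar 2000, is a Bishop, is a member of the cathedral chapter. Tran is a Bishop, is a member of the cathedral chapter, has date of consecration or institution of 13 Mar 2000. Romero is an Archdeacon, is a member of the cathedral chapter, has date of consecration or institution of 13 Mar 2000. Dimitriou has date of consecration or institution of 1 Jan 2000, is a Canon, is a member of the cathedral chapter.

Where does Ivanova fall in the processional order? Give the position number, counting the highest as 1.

By date of consecration or institution (earlier first): Dimitriou and Ivanova (both 1 Jan 2000); then Beaumont, Sato, Tran and Romero (each 13 Mar 2000); then Horvat (9 Mar 2001).
Dimitriou and Ivanova are each a member of the cathedral chapter, so the next rule applies.
Dimitriou and Ivanova are each Canon, so the next rule applies.
Among Dimitriou and Ivanova, alphabetically by surname: Dimitriou before Ivanova.
Beaumont, Sato, Tran and Romero are each a member of the cathedral chapter, so the next rule applies.
Among Beaumont, Sato, Tran and Romero, by dignity: Beaumont, Sato and Tran (Bishop) before Romero (Archdeacon).
Among Beaumont, Sato and Tran, alphabetically by surname: Beaumont before Sato before Tran.
Order: Dimitriou, Ivanova, Beaumont, Sato, Tran, Romero, Horvat. So position 2.

2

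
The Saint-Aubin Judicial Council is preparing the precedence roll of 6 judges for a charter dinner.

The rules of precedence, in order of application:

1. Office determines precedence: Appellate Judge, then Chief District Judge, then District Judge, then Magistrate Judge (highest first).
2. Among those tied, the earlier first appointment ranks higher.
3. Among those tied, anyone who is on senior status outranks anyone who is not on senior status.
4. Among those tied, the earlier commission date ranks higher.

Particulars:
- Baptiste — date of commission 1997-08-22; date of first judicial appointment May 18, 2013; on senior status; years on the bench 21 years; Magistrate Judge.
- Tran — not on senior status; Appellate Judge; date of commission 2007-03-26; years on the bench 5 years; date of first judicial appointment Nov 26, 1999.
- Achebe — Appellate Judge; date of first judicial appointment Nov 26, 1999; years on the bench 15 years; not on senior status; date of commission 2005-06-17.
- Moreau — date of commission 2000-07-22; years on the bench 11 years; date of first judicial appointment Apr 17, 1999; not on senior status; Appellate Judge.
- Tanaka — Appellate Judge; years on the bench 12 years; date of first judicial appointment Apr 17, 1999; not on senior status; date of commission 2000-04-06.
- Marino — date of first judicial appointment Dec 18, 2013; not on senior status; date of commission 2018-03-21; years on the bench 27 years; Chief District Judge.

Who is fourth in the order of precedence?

Tran

By office: Tanaka, Moreau, Achebe and Tran (Appellate Judge); then Marino (Chief District Judge); then Baptiste (Magistrate Judge).
Among Tanaka, Moreau, Achebe and Tran, by date of first judicial appointment (earlier first): Tanaka and Moreau (Apr 17, 1999) before Achebe and Tran (Nov 26, 1999).
Tanaka and Moreau are each not on senior status, so the next rule applies.
Among Tanaka and Moreau, by date of commission (earlier first): Tanaka (2000-04-06) before Moreau (2000-07-22).
Achebe and Tran are each not on senior status, so the next rule applies.
Among Achebe and Tran, by date of commission (earlier first): Achebe (2005-06-17) before Tran (2007-03-26).
Order: Tanaka, Moreau, Achebe, Tran, Marino, Baptiste.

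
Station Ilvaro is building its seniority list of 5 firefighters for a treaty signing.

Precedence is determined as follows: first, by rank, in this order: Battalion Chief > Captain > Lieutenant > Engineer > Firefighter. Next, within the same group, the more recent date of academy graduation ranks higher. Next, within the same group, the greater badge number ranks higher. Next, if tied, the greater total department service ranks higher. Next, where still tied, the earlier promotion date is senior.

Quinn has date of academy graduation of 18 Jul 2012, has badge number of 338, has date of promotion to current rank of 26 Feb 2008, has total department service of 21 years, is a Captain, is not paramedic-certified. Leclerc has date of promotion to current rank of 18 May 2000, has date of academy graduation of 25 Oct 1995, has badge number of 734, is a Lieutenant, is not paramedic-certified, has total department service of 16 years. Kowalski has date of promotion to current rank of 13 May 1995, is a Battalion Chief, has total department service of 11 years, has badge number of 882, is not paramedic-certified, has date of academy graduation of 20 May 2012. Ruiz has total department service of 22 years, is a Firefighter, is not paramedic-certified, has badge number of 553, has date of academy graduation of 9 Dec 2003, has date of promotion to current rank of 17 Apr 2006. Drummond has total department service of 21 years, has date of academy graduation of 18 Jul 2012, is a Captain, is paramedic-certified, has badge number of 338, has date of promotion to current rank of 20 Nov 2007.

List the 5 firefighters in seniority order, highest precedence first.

Kowalski, Drummond, Quinn, Leclerc, Ruiz

By rank: Kowalski (Battalion Chief); then Drummond and Quinn (Captain); then Leclerc (Lieutenant); then Ruiz (Firefighter).
Drummond and Quinn both have date of academy graduation 18 Jul 2012, so the next rule applies.
Drummond and Quinn both have badge number 338, so the next rule applies.
Drummond and Quinn both have total department service 21 years, so the next rule applies.
Among Drummond and Quinn, by date of promotion to current rank (earlier first): Drummond (20 Nov 2007) before Quinn (26 Feb 2008).
Full order: Kowalski, Drummond, Quinn, Leclerc, Ruiz.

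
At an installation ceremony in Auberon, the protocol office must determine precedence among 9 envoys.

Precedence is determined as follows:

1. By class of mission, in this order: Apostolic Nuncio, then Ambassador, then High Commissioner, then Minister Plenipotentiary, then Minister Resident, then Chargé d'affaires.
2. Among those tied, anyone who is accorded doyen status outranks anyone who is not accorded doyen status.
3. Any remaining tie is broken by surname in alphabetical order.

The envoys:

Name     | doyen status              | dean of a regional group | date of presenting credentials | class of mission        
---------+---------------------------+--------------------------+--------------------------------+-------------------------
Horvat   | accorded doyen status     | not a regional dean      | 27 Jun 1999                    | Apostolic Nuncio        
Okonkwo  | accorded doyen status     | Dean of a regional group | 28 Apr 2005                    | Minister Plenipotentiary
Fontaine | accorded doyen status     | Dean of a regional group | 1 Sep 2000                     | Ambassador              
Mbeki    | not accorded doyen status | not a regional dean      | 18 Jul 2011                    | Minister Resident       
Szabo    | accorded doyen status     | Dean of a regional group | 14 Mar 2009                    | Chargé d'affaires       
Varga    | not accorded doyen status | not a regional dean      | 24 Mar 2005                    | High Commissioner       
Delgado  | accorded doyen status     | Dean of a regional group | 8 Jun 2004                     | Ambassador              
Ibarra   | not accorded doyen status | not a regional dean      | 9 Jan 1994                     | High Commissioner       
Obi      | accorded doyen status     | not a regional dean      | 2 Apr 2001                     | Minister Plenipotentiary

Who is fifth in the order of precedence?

Varga

By class of mission: Horvat (Apostolic Nuncio); then Delgado and Fontaine (Ambassador); then Ibarra and Varga (High Commissioner); then Obi and Okonkwo (Minister Plenipotentiary); then Mbeki (Minister Resident); then Szabo (Chargé d'affaires).
Delgado and Fontaine are each accorded doyen status, so the next rule applies.
Among Delgado and Fontaine, alphabetically by surname: Delgado before Fontaine.
Ibarra and Varga are each not accorded doyen status, so the next rule applies.
Among Ibarra and Varga, alphabetically by surname: Ibarra before Varga.
Obi and Okonkwo are each accorded doyen status, so the next rule applies.
Among Obi and Okonkwo, alphabetically by surname: Obi before Okonkwo.
Order: Horvat, Delgado, Fontaine, Ibarra, Varga, Obi, Okonkwo, Mbeki, Szabo.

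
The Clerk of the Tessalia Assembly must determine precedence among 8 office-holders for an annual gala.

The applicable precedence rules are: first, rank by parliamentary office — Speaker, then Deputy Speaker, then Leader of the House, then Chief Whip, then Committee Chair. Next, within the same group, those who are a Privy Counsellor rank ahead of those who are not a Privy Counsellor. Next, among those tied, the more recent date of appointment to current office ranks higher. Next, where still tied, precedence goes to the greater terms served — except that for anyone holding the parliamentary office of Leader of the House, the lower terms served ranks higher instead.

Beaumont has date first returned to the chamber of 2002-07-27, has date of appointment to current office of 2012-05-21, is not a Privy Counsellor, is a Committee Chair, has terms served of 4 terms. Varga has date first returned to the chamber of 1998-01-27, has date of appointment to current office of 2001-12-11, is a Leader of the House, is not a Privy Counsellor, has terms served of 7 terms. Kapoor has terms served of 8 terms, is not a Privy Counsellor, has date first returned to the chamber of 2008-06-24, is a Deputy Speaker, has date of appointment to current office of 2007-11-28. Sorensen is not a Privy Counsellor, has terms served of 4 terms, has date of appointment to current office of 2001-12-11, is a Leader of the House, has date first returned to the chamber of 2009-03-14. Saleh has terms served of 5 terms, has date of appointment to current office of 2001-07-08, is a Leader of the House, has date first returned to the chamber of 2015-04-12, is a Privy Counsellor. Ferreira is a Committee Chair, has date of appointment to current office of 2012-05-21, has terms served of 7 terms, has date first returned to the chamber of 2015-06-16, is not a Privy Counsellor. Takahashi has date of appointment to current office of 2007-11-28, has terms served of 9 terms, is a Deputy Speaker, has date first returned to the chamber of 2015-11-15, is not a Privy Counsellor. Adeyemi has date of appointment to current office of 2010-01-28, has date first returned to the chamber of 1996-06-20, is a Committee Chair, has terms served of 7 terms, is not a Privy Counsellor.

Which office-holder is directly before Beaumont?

By parliamentary office: Takahashi and Kapoor (Deputy Speaker); then Saleh, Sorensen and Varga (Leader of the House); then Ferreira, Beaumont and Adeyemi (Committee Chair).
Takahashi and Kapoor are each not a Privy Counsellor, so the next rule applies.
Takahashi and Kapoor both have date of appointment to current office 2007-11-28, so the next rule applies.
Among Takahashi and Kapoor, by terms served (higher first): Takahashi (9 terms) before Kapoor (8 terms).
Among Saleh, Sorensen and Varga, a Privy Counsellor before not a Privy Counsellor: Saleh (a Privy Counsellor) before Sorensen and Varga (not a Privy Counsellor).
Sorensen and Varga both have date of appointment to current office 2001-12-11, so the next rule applies.
Among Sorensen and Varga, by terms served (lower first) (reversed rule for this group): Sorensen (4 terms) before Varga (7 terms).
Ferreira, Beaumont and Adeyemi are each not a Privy Counsellor, so the next rule applies.
Among Ferreira, Beaumont and Adeyemi, by date of appointment to current office (later first): Ferreira and Beaumont (2012-05-21) before Adeyemi (2010-01-28).
Among Ferreira and Beaumont, by terms served (higher first): Ferreira (7 terms) before Beaumont (4 terms).
Order: Takahashi, Kapoor, Saleh, Sorensen, Varga, Ferreira, Beaumont, Adeyemi.

Ferreira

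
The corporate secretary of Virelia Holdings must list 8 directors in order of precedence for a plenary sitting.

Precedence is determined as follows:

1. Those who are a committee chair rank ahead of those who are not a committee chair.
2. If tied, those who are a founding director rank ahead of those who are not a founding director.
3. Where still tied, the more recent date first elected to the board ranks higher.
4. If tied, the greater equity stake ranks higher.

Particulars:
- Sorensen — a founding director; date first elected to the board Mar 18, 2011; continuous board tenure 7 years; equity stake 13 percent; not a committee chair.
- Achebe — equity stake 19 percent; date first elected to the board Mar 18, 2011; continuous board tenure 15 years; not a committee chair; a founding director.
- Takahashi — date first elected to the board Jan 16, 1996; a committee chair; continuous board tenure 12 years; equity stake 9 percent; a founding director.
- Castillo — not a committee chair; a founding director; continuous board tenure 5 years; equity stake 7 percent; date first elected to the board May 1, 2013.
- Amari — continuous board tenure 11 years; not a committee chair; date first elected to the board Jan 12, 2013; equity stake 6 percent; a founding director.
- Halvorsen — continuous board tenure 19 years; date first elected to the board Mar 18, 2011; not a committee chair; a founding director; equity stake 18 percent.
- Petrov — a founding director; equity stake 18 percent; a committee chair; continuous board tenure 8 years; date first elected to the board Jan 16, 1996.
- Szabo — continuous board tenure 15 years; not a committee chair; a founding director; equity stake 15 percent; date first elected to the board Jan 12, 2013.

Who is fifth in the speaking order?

By the first rule: Petrov and Takahashi (both a committee chair); then Castillo, Szabo, Amari, Achebe, Halvorsen and Sorensen (each not a committee chair).
Petrov and Takahashi are each a founding director, so the next rule applies.
Petrov and Takahashi both have date first elected to the board Jan 16, 1996, so the next rule applies.
Among Petrov and Takahashi, by equity stake (higher first): Petrov (18 percent) before Takahashi (9 percent).
Castillo, Szabo, Amari, Achebe, Halvorsen and Sorensen are each a founding director, so the next rule applies.
Among Castillo, Szabo, Amari, Achebe, Halvorsen and Sorensen, by date first elected to the board (later first): Castillo (May 1, 2013) before Szabo and Amari (Jan 12, 2013) before Achebe, Halvorsen and Sorensen (Mar 18, 2011).
Among Szabo and Amari, by equity stake (higher first): Szabo (15 percent) before Amari (6 percent).
Among Achebe, Halvorsen and Sorensen, by equity stake (higher first): Achebe (19 percent) before Halvorsen (18 percent) before Sorensen (13 percent).
Order: Petrov, Takahashi, Castillo, Szabo, Amari, Achebe, Halvorsen, Sorensen.

Amari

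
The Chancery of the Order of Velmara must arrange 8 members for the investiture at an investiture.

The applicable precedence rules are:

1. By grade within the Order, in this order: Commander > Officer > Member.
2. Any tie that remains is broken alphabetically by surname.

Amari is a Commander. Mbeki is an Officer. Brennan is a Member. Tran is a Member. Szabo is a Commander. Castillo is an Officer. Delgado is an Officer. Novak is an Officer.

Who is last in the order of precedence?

Tran

By grade within the Order: Amari and Szabo (Commander); then Castillo, Delgado, Mbeki and Novak (Officer); then Brennan and Tran (Member).
Among Amari and Szabo, alphabetically by surname: Amari before Szabo.
Among Castillo, Delgado, Mbeki and Novak, alphabetically by surname: Castillo before Delgado before Mbeki before Novak.
Among Brennan and Tran, alphabetically by surname: Brennan before Tran.
Order: Amari, Szabo, Castillo, Delgado, Mbeki, Novak, Brennan, Tran.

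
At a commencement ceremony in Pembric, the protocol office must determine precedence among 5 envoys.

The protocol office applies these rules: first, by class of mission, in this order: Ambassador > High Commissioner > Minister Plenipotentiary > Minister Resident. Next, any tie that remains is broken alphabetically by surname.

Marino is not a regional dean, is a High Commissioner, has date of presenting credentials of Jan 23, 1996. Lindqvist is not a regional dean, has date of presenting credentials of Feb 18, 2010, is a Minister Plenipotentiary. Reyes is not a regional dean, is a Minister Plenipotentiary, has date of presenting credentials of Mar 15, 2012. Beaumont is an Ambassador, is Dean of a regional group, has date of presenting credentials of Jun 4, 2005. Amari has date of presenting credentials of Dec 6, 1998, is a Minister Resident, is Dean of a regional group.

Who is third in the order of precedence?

By class of mission: Beaumont (Ambassador); then Marino (High Commissioner); then Lindqvist and Reyes (Minister Plenipotentiary); then Amari (Minister Resident).
Among Lindqvist and Reyes, alphabetically by surname: Lindqvist before Reyes.
Order: Beaumont, Marino, Lindqvist, Reyes, Amari.

Lindqvist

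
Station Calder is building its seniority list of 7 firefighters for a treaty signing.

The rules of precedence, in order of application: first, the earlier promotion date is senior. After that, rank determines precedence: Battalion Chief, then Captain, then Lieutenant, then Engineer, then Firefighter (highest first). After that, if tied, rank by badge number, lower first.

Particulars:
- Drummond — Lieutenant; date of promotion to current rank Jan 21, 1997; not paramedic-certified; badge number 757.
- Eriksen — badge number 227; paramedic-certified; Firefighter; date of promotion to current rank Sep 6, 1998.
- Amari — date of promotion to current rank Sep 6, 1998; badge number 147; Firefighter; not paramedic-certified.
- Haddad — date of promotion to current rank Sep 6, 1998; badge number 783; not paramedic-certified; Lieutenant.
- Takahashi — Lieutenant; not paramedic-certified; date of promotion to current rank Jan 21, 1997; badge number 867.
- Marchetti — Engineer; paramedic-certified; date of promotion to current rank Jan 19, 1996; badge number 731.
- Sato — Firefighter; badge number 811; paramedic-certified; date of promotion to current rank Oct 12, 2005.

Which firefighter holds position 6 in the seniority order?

By date of promotion to current rank (earlier first): Marchetti (Jan 19, 1996); then Drummond and Takahashi (both Jan 21, 1997); then Haddad, Amari and Eriksen (each Sep 6, 1998); then Sato (Oct 12, 2005).
Drummond and Takahashi are each Lieutenant, so the next rule applies.
Among Drummond and Takahashi, by badge number (lower first): Drummond (757) before Takahashi (867).
Among Haddad, Amari and Eriksen, by rank: Haddad (Lieutenant) before Amari and Eriksen (Firefighter).
Among Amari and Eriksen, by badge number (lower first): Amari (147) before Eriksen (227).
Order: Marchetti, Drummond, Takahashi, Haddad, Amari, Eriksen, Sato.

Eriksen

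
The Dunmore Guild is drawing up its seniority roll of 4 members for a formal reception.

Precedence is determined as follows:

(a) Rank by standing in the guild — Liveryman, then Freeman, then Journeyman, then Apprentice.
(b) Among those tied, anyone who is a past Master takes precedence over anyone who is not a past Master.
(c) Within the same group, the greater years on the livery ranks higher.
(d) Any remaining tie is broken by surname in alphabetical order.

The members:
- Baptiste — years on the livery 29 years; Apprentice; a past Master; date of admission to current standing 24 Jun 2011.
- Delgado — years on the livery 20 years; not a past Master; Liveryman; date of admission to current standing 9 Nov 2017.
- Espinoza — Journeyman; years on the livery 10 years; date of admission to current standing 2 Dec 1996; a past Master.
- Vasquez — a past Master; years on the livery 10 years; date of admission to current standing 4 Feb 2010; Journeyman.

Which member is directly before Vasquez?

By standing in the guild: Delgado (Liveryman); then Espinoza and Vasquez (Journeyman); then Baptiste (Apprentice).
Espinoza and Vasquez are each a past Master, so the next rule applies.
Espinoza and Vasquez both have years on the livery 10 years, so the next rule applies.
Among Espinoza and Vasquez, alphabetically by surname: Espinoza before Vasquez.
Order: Delgado, Espinoza, Vasquez, Baptiste.

Espinoza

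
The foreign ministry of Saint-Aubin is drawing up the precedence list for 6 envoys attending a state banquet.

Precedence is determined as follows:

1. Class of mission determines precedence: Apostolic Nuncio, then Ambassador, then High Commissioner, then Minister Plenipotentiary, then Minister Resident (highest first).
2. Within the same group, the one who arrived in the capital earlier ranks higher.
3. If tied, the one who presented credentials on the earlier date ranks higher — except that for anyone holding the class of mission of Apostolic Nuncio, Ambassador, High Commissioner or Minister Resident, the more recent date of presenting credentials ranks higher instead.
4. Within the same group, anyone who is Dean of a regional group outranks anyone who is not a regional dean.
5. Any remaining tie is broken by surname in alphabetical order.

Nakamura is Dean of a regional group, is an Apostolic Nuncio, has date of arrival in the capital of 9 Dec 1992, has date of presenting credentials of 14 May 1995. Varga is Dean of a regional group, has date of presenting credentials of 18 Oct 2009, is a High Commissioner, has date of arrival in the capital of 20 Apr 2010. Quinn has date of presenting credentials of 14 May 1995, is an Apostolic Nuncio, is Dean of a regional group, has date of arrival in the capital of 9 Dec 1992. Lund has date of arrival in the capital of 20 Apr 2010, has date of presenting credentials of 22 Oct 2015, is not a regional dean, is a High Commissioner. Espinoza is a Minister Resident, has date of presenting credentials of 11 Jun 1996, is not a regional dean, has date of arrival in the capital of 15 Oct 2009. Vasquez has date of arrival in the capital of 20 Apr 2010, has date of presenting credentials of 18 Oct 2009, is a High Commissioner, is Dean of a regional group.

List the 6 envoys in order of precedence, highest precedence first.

Nakamura, Quinn, Lund, Varga, Vasquez, Espinoza

By class of mission: Nakamura and Quinn (Apostolic Nuncio); then Lund, Varga and Vasquez (High Commissioner); then Espinoza (Minister Resident).
Nakamura and Quinn both have date of arrival in the capital 9 Dec 1992, so the next rule applies.
Nakamura and Quinn both have date of presenting credentials 14 May 1995, so the next rule applies.
Nakamura and Quinn are each Dean of a regional group, so the next rule applies.
Among Nakamura and Quinn, alphabetically by surname: Nakamura before Quinn.
Lund, Varga and Vasquez all have date of arrival in the capital 20 Apr 2010, so the next rule applies.
Among Lund, Varga and Vasquez, by date of presenting credentials (later first) (reversed rule for this group): Lund (22 Oct 2015) before Varga and Vasquez (18 Oct 2009).
Varga and Vasquez are each Dean of a regional group, so the next rule applies.
Among Varga and Vasquez, alphabetically by surname: Varga before Vasquez.
Full order: Nakamura, Quinn, Lund, Varga, Vasquez, Espinoza.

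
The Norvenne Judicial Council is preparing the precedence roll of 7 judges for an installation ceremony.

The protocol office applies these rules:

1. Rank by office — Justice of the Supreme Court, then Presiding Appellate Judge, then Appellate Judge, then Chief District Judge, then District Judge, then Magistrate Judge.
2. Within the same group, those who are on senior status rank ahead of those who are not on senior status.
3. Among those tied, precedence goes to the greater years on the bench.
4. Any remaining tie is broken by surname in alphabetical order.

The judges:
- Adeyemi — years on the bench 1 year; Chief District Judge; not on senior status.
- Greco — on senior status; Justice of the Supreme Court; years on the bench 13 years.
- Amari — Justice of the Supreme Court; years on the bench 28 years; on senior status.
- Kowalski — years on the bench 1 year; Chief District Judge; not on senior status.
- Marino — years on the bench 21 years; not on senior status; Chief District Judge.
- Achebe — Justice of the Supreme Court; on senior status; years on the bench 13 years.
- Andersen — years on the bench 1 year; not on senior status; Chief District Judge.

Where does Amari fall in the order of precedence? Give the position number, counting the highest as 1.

By office: Amari, Achebe and Greco (Justice of the Supreme Court); then Marino, Adeyemi, Andersen and Kowalski (Chief District Judge).
Amari, Achebe and Greco are each on senior status, so the next rule applies.
Among Amari, Achebe and Greco, by years on the bench (higher first): Amari (28 years) before Achebe and Greco (13 years).
Among Achebe and Greco, alphabetically by surname: Achebe before Greco.
Marino, Adeyemi, Andersen and Kowalski are each not on senior status, so the next rule applies.
Among Marino, Adeyemi, Andersen and Kowalski, by years on the bench (higher first): Marino (21 years) before Adeyemi, Andersen and Kowalski (1 year).
Among Adeyemi, Andersen and Kowalski, alphabetically by surname: Adeyemi before Andersen before Kowalski.
Order: Amari, Achebe, Greco, Marino, Adeyemi, Andersen, Kowalski. So position 1.

1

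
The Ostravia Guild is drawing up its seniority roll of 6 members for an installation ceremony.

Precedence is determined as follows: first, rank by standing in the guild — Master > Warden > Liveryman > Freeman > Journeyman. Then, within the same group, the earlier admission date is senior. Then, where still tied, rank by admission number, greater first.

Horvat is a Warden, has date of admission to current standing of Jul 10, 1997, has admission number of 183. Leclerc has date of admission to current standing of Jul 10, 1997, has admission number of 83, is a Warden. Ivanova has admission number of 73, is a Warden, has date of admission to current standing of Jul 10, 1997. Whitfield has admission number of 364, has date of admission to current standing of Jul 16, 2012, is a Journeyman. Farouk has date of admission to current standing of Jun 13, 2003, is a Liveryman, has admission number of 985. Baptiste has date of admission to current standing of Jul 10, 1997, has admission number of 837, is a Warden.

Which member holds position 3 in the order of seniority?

Leclerc

By standing in the guild: Baptiste, Horvat, Leclerc and Ivanova (Warden); then Farouk (Liveryman); then Whitfield (Journeyman).
Baptiste, Horvat, Leclerc and Ivanova all have date of admission to current standing Jul 10, 1997, so the next rule applies.
Among Baptiste, Horvat, Leclerc and Ivanova, by admission number (higher first): Baptiste (837) before Horvat (183) before Leclerc (83) before Ivanova (73).
Order: Baptiste, Horvat, Leclerc, Ivanova, Farouk, Whitfield.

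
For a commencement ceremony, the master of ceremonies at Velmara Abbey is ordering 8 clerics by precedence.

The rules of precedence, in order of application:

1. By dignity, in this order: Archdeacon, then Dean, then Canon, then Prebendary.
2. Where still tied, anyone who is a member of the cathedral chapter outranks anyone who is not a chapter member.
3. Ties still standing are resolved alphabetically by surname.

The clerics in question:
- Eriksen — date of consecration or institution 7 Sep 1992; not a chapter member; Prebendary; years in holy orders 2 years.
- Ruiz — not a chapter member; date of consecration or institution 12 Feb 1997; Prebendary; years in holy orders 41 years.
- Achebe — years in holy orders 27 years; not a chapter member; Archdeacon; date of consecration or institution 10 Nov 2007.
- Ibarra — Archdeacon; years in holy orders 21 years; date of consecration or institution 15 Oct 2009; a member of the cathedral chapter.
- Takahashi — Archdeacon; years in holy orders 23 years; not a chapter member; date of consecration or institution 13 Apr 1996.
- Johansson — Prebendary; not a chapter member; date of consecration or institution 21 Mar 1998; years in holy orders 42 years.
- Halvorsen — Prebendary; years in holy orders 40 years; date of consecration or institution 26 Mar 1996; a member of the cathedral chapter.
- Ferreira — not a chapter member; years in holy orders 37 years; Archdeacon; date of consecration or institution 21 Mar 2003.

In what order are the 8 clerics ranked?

Ibarra, Achebe, Ferreira, Takahashi, Halvorsen, Eriksen, Johansson, Ruiz

By dignity: Ibarra, Achebe, Ferreira and Takahashi (Archdeacon); then Halvorsen, Eriksen, Johansson and Ruiz (Prebendary).
Among Ibarra, Achebe, Ferreira and Takahashi, a member of the cathedral chapter before not a chapter member: Ibarra (a member of the cathedral chapter) before Achebe, Ferreira and Takahashi (not a chapter member).
Among Achebe, Ferreira and Takahashi, alphabetically by surname: Achebe before Ferreira before Takahashi.
Among Halvorsen, Eriksen, Johansson and Ruiz, a member of the cathedral chapter before not a chapter member: Halvorsen (a member of the cathedral chapter) before Eriksen, Johansson and Ruiz (not a chapter member).
Among Eriksen, Johansson and Ruiz, alphabetically by surname: Eriksen before Johansson before Ruiz.
Full order: Ibarra, Achebe, Ferreira, Takahashi, Halvorsen, Eriksen, Johansson, Ruiz.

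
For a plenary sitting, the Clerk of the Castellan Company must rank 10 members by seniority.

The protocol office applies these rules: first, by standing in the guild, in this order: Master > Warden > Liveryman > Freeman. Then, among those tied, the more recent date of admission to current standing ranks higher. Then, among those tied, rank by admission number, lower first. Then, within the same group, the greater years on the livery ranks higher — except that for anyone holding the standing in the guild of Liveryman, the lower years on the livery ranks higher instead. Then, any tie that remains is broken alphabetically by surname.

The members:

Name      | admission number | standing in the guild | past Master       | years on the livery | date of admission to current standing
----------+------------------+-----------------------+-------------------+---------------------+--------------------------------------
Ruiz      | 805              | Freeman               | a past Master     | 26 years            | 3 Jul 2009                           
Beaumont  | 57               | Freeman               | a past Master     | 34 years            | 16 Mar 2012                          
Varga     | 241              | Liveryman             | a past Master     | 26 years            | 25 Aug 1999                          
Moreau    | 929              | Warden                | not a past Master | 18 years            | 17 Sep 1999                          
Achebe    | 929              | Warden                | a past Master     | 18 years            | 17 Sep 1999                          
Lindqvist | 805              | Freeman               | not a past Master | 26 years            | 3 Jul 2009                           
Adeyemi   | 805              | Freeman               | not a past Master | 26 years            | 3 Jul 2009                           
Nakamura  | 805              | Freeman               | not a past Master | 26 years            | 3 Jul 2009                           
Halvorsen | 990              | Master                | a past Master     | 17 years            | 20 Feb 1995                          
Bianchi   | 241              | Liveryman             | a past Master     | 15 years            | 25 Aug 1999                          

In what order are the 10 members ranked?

Halvorsen, Achebe, Moreau, Bianchi, Varga, Beaumont, Adeyemi, Lindqvist, Nakamura, Ruiz

By standing in the guild: Halvorsen (Master); then Achebe and Moreau (Warden); then Bianchi and Varga (Liveryman); then Beaumont, Adeyemi, Lindqvist, Nakamura and Ruiz (Freeman).
Achebe and Moreau both have date of admission to current standing 17 Sep 1999, so the next rule applies.
Achebe and Moreau both have admission number 929, so the next rule applies.
Achebe and Moreau both have years on the livery 18 years, so the next rule applies.
Among Achebe and Moreau, alphabetically by surname: Achebe before Moreau.
Bianchi and Varga both have date of admission to current standing 25 Aug 1999, so the next rule applies.
Bianchi and Varga both have admission number 241, so the next rule applies.
Among Bianchi and Varga, by years on the livery (lower first) (reversed rule for this group): Bianchi (15 years) before Varga (26 years).
Among Beaumont, Adeyemi, Lindqvist, Nakamura and Ruiz, by date of admission to current standing (later first): Beaumont (16 Mar 2012) before Adeyemi, Lindqvist, Nakamura and Ruiz (3 Jul 2009).
Adeyemi, Lindqvist, Nakamura and Ruiz all have admission number 805, so the next rule applies.
Adeyemi, Lindqvist, Nakamura and Ruiz all have years on the livery 26 years, so the next rule applies.
Among Adeyemi, Lindqvist, Nakamura and Ruiz, alphabetically by surname: Adeyemi before Lindqvist before Nakamura before Ruiz.
Full order: Halvorsen, Achebe, Moreau, Bianchi, Varga, Beaumont, Adeyemi, Lindqvist, Nakamura, Ruiz.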